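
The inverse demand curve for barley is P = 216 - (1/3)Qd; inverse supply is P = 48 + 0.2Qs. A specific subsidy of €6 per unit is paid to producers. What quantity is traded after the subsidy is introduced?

Q' = 326.25

Pre-subsidy: 216 - (1/3)Q = 48 + 0.2Q gives Q* = 315 and P* = 111.
With the subsidy, sellers receive Ps = Pb + 6 for each unit, where Pb is the price buyers pay.
On the curves, Pb = 216 - (1/3)Q and Ps = 48 + 0.2Q; the wedge Ps − Pb = 6 gives 48 + 0.2Q − (216 - (1/3)Q) = 6, so Q' = 326.25.
Then Pb = 216 − (1/3)·326.25 = 107.25 and Ps = 48 + 0.2·326.25 = 113.25.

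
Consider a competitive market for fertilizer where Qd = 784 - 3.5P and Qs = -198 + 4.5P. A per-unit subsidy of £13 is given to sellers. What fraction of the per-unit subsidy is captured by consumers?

Consumer share = 0.5625

Pre-subsidy: 784 - 3.5P = -198 + 4.5P gives P* = 122.75, Q* = 354.375.
With the subsidy, sellers receive Ps = Pb + 13 for each unit, where Pb is the price buyers pay.
Supply in terms of Pb becomes Qs = -198 + 4.5(Pb + 13) = -139.5 + 4.5Pb. Setting this equal to demand: 784 - 3.5Pb = -139.5 + 4.5Pb, so Pb = 115.4375.
Sellers receive Ps = 115.4375 + 13 = 128.4375; Q' = 784 − 3.5·115.4375 = 379.96875.
Buyers' price falls by P* − Pb = 122.75 − 115.4375 = 7.3125; sellers' price rises by Ps − P* = 128.4375 − 122.75 = 5.6875.
So consumers capture 7.3125/13 = 0.5625 of each unit of subsidy.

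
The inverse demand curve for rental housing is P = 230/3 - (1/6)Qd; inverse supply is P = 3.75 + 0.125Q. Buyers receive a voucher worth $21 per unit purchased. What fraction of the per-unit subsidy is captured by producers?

Producer share = 3/7

Pre-subsidy: 230/3 - (1/6)Q = 3.75 + 0.125Q gives Q* = 250 and P* = 35.
With the rebate, buyers effectively pay Pb = Ps − 21, where Ps is the price sellers receive.
On the curves, Pb = 230/3 - (1/6)Q and Ps = 3.75 + 0.125Q; the wedge Ps − Pb = 21 gives 3.75 + 0.125Q − (230/3 - (1/6)Q) = 21, so Q' = 322.
Then Pb = 230/3 − (1/6)·322 = 23 and Ps = 3.75 + 0.125·322 = 44.
Buyers' price falls by P* − Pb = 35 − 23 = 12; sellers' price rises by Ps − P* = 44 − 35 = 9.
So producers capture 9/21 = 3/7 of each unit of subsidy.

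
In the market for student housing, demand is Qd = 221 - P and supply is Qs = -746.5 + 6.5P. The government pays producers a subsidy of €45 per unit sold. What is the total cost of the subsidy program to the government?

Government cost = €5895

Pre-subsidy: 221 - P = -746.5 + 6.5P gives P* = 129, Q* = 92.
With the subsidy, sellers receive Ps = Pb + 45 for each unit, where Pb is the price buyers pay.
Supply in terms of Pb becomes Qs = -746.5 + 6.5(Pb + 45) = -454 + 6.5Pb. Setting this equal to demand: 221 - Pb = -454 + 6.5Pb, so Pb = 90.
Sellers receive Ps = 90 + 45 = 135; Q' = 221 − 1·90 = 131.
Government outlay = subsidy × quantity = 45 × 131 = 5895.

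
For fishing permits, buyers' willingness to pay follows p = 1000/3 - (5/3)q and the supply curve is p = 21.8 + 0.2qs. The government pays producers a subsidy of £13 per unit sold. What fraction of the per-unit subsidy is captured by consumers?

Pre-subsidy: 1000/3 - (5/3)q = 21.8 + 0.2q gives q* = 4673/28 and p* = 1545/28.
With the subsidy, sellers receive ps = pb + 13 for each unit, where pb is the price buyers pay.
On the curves, pb = 1000/3 - (5/3)q and ps = 21.8 + 0.2q; the wedge ps − pb = 13 gives 21.8 + 0.2q − (1000/3 - (5/3)q) = 13, so q' = 1217/7.
Then pb = 1000/3 − (5/3)·(1217/7) = 305/7 and ps = 21.8 + 0.2·(1217/7) = 396/7.
Buyers' price falls by p* − pb = 1545/28 − 305/7 = 325/28; sellers' price rises by ps − p* = 396/7 − 1545/28 = 39/28.
So consumers capture (325/28)/13 = 25/28 of each unit of subsidy.

Consumer share = 25/28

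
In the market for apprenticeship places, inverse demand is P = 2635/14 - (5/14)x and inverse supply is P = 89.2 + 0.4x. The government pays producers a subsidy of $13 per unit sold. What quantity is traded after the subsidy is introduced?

Pre-subsidy: 2635/14 - (5/14)x = 89.2 + 0.4x gives x* = 6931/53 and P* = 7500/53.
With the subsidy, sellers receive Ps = Pb + 13 for each unit, where Pb is the price buyers pay.
On the curves, Pb = 2635/14 - (5/14)x and Ps = 89.2 + 0.4x; the wedge Ps − Pb = 13 gives 89.2 + 0.4x − (2635/14 - (5/14)x) = 13, so x' = 7841/53.
Then Pb = 2635/14 − (5/14)·(7841/53) = 7175/53 and Ps = 89.2 + 0.4·(7841/53) = 7864/53.

x' = 7841/53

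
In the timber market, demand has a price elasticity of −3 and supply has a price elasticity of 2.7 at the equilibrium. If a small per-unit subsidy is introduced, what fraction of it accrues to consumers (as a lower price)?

Consumer share = 9/19

For a small subsidy around the equilibrium, the benefit split depends on the relative slopes, which at a point are proportional to the elasticities.
Buyer share = εs/(εs + |εd|) = 2.7/(2.7 + 3) = 9/19; seller share = |εd|/(εs + |εd|) = 10/19.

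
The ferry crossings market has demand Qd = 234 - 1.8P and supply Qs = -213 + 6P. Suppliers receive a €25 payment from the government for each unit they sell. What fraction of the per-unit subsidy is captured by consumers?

Consumer share = 10/13

Pre-subsidy: 234 - 1.8P = -213 + 6P gives P* = 745/13, Q* = 1701/13.
With the subsidy, sellers receive Ps = Pb + 25 for each unit, where Pb is the price buyers pay.
Supply in terms of Pb becomes Qs = -213 + 6(Pb + 25) = -63 + 6Pb. Setting this equal to demand: 234 - 1.8Pb = -63 + 6Pb, so Pb = 495/13.
Sellers receive Ps = 495/13 + 25 = 820/13; Q' = 234 − 1.8·(495/13) = 2151/13.
Buyers' price falls by P* − Pb = 745/13 − 495/13 = 250/13; sellers' price rises by Ps − P* = 820/13 − 745/13 = 75/13.
So consumers capture (250/13)/25 = 10/13 of each unit of subsidy.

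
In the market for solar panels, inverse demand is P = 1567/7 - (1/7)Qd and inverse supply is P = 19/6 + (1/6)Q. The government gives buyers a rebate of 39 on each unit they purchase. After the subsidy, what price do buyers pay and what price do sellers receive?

Pre-subsidy: 1567/7 - (1/7)Q = 19/6 + (1/6)Q gives Q* = 713 and P* = 122.
With the rebate, buyers effectively pay Pb = Ps − 39, where Ps is the price sellers receive.
On the curves, Pb = 1567/7 - (1/7)Q and Ps = 19/6 + (1/6)Q; the wedge Ps − Pb = 39 gives 19/6 + (1/6)Q − (1567/7 - (1/7)Q) = 39, so Q' = 839.
Then Pb = 1567/7 − (1/7)·839 = 104 and Ps = 19/6 + (1/6)·839 = 143.

Buyers pay 104; sellers receive 143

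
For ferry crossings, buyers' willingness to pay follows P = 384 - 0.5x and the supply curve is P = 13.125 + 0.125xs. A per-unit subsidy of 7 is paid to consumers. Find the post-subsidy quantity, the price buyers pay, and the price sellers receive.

x' = 604.6; buyers pay 81.7; sellers receive 88.7

Pre-subsidy: 384 - 0.5x = 13.125 + 0.125x gives x* = 593.4 and P* = 87.3.
With the rebate, buyers effectively pay Pb = Ps − 7, where Ps is the price sellers receive.
On the curves, Pb = 384 - 0.5x and Ps = 13.125 + 0.125x; the wedge Ps − Pb = 7 gives 13.125 + 0.125x − (384 - 0.5x) = 7, so x' = 604.6.
Then Pb = 384 − 0.5·604.6 = 81.7 and Ps = 13.125 + 0.125·604.6 = 88.7.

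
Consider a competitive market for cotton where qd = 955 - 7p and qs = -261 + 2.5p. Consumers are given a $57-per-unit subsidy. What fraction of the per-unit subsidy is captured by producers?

Pre-subsidy: 955 - 7p = -261 + 2.5p gives p* = 128, q* = 59.
With the rebate, buyers effectively pay pb = ps − 57, where ps is the price sellers receive.
Demand in terms of ps becomes qd = 955 − 7(ps − 57) = 1354 - 7ps. Setting this equal to supply: 1354 - 7ps = -261 + 2.5ps, so ps = 170.
Buyers pay pb = 170 − 57 = 113; q' = -261 + 2.5·170 = 164.
Buyers' price falls by p* − pb = 128 − 113 = 15; sellers' price rises by ps − p* = 170 − 128 = 42.
So producers capture 42/57 = 14/19 of each unit of subsidy.

Producer share = 14/19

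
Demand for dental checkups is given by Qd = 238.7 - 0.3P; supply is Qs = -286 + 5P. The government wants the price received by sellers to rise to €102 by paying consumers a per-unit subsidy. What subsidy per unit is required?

At a seller price of 102, quantity supplied is -286 + 5·102 = 224.
Buyers absorb 224 only when they pay Pb with 238.7 − 0.3·Pb = 224, i.e. Pb = 49.
s = Ps − Pb = 102 − 49 = 53.

Required subsidy s = €53 per unit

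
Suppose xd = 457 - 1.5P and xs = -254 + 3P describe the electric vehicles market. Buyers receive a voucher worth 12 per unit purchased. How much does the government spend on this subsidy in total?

Pre-subsidy: 457 - 1.5P = -254 + 3P gives P* = 158, x* = 220.
With the rebate, buyers effectively pay Pb = Ps − 12, where Ps is the price sellers receive.
Demand in terms of Ps becomes xd = 457 − 1.5(Ps − 12) = 475 - 1.5Ps. Setting this equal to supply: 475 - 1.5Ps = -254 + 3Ps, so Ps = 162.
Buyers pay Pb = 162 − 12 = 150; x' = -254 + 3·162 = 232.
Government outlay = subsidy × quantity = 12 × 232 = 2784.

Government cost = 2784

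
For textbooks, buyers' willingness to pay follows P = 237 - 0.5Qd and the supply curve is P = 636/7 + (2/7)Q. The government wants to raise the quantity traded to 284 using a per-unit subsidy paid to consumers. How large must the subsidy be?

At Q = 284, from the demand curve buyers pay Pb = 237 − 0.5·284 = 95; from the supply curve sellers need Ps = 636/7 + (2/7)·284 = 172.
The subsidy must fill the gap: s = Ps − Pb = 172 − 95 = 77.

Required subsidy s = 77 per unit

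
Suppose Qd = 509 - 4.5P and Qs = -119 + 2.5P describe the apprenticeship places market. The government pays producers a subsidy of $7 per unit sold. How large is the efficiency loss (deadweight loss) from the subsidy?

Pre-subsidy: 509 - 4.5P = -119 + 2.5P gives P* = 628/7, Q* = 737/7.
With the subsidy, sellers receive Ps = Pb + 7 for each unit, where Pb is the price buyers pay.
Supply in terms of Pb becomes Qs = -119 + 2.5(Pb + 7) = -101.5 + 2.5Pb. Setting this equal to demand: 509 - 4.5Pb = -101.5 + 2.5Pb, so Pb = 1221/14.
Sellers receive Ps = 1221/14 + 7 = 1319/14; Q' = 509 − 4.5·(1221/14) = 3263/28.
The subsidy expands output by 3263/28 − 737/7 = 11.25 past the efficient level; on those units the gap between marginal cost and willingness to pay runs from 0 up to 7.
DWL = ½ × 7 × 11.25 = 39.375.

Deadweight loss = $39.375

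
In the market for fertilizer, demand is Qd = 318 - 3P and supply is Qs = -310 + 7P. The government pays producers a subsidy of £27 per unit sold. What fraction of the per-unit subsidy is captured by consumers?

Pre-subsidy: 318 - 3P = -310 + 7P gives P* = 62.8, Q* = 129.6.
With the subsidy, sellers receive Ps = Pb + 27 for each unit, where Pb is the price buyers pay.
Supply in terms of Pb becomes Qs = -310 + 7(Pb + 27) = -121 + 7Pb. Setting this equal to demand: 318 - 3Pb = -121 + 7Pb, so Pb = 43.9.
Sellers receive Ps = 43.9 + 27 = 70.9; Q' = 318 − 3·43.9 = 186.3.
Buyers' price falls by P* − Pb = 62.8 − 43.9 = 18.9; sellers' price rises by Ps − P* = 70.9 − 62.8 = 8.1.
So consumers capture 18.9/27 = 0.7 of each unit of subsidy.

Consumer share = 0.7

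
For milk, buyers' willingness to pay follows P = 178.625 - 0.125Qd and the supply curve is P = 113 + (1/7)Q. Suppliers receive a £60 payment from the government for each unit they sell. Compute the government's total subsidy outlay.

Government cost = £28140

Pre-subsidy: 178.625 - 0.125Q = 113 + (1/7)Q gives Q* = 245 and P* = 148.
With the subsidy, sellers receive Ps = Pb + 60 for each unit, where Pb is the price buyers pay.
On the curves, Pb = 178.625 - 0.125Q and Ps = 113 + (1/7)Q; the wedge Ps − Pb = 60 gives 113 + (1/7)Q − (178.625 - 0.125Q) = 60, so Q' = 469.
Then Pb = 178.625 − 0.125·469 = 120 and Ps = 113 + (1/7)·469 = 180.
Government outlay = subsidy × quantity = 60 × 469 = 28140.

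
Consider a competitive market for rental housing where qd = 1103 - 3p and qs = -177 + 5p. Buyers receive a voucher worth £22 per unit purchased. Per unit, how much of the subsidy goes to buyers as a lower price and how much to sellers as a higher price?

Pre-subsidy: 1103 - 3p = -177 + 5p gives p* = 160, q* = 623.
With the rebate, buyers effectively pay pb = ps − 22, where ps is the price sellers receive.
Demand in terms of ps becomes qd = 1103 − 3(ps − 22) = 1169 - 3ps. Setting this equal to supply: 1169 - 3ps = -177 + 5ps, so ps = 168.25.
Buyers pay pb = 168.25 − 22 = 146.25; q' = -177 + 5·168.25 = 664.25.
Buyers' price falls by p* − pb = 160 − 146.25 = 13.75; sellers' price rises by ps − p* = 168.25 − 160 = 8.25.

Buyers gain £13.75 per unit; sellers gain £8.25 per unit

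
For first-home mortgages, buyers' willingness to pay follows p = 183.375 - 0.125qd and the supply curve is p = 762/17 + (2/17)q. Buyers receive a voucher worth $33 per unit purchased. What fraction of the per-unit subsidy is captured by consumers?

Consumer share = 17/33

Pre-subsidy: 183.375 - 0.125q = 762/17 + (2/17)q gives q* = 571 and p* = 112.
With the rebate, buyers effectively pay pb = ps − 33, where ps is the price sellers receive.
On the curves, pb = 183.375 - 0.125q and ps = 762/17 + (2/17)q; the wedge ps − pb = 33 gives 762/17 + (2/17)q − (183.375 - 0.125q) = 33, so q' = 707.
Then pb = 183.375 − 0.125·707 = 95 and ps = 762/17 + (2/17)·707 = 128.
Buyers' price falls by p* − pb = 112 − 95 = 17; sellers' price rises by ps − p* = 128 − 112 = 16.
So consumers capture 17/33 = 17/33 of each unit of subsidy.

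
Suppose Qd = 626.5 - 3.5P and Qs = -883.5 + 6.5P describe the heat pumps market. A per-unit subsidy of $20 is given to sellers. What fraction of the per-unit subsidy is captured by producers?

Producer share = 0.35

Pre-subsidy: 626.5 - 3.5P = -883.5 + 6.5P gives P* = 151, Q* = 98.
With the subsidy, sellers receive Ps = Pb + 20 for each unit, where Pb is the price buyers pay.
Supply in terms of Pb becomes Qs = -883.5 + 6.5(Pb + 20) = -753.5 + 6.5Pb. Setting this equal to demand: 626.5 - 3.5Pb = -753.5 + 6.5Pb, so Pb = 138.
Sellers receive Ps = 138 + 20 = 158; Q' = 626.5 − 3.5·138 = 143.5.
Buyers' price falls by P* − Pb = 151 − 138 = 13; sellers' price rises by Ps − P* = 158 − 151 = 7.
So producers capture 7/20 = 0.35 of each unit of subsidy.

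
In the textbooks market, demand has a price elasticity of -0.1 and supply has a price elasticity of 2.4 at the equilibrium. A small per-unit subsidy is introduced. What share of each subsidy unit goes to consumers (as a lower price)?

Consumer share = 0.96

For a small subsidy around the equilibrium, the benefit split depends on the relative slopes, which at a point are proportional to the elasticities.
Buyer share = εs/(εs + |εd|) = 2.4/(2.4 + 0.1) = 0.96; seller share = |εd|/(εs + |εd|) = 0.04.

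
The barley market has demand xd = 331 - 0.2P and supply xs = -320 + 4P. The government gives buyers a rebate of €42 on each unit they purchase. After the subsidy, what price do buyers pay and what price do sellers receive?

Buyers pay €115; sellers receive €157

Pre-subsidy: 331 - 0.2P = -320 + 4P gives P* = 155, x* = 300.
With the rebate, buyers effectively pay Pb = Ps − 42, where Ps is the price sellers receive.
Demand in terms of Ps becomes xd = 331 − 0.2(Ps − 42) = 339.4 - 0.2Ps. Setting this equal to supply: 339.4 - 0.2Ps = -320 + 4Ps, so Ps = 157.
Buyers pay Pb = 157 − 42 = 115; x' = -320 + 4·157 = 308.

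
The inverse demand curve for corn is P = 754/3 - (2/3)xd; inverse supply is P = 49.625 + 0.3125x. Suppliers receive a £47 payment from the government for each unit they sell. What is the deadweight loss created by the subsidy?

Deadweight loss = £1128

Pre-subsidy: 754/3 - (2/3)x = 49.625 + 0.3125x gives x* = 206 and P* = 114.
With the subsidy, sellers receive Ps = Pb + 47 for each unit, where Pb is the price buyers pay.
On the curves, Pb = 754/3 - (2/3)x and Ps = 49.625 + 0.3125x; the wedge Ps − Pb = 47 gives 49.625 + 0.3125x − (754/3 - (2/3)x) = 47, so x' = 254.
Then Pb = 754/3 − (2/3)·254 = 82 and Ps = 49.625 + 0.3125·254 = 129.
The subsidy expands output by 254 − 206 = 48 past the efficient level; on those units the gap between marginal cost and willingness to pay runs from 0 up to 47.
DWL = ½ × 47 × 48 = 1128.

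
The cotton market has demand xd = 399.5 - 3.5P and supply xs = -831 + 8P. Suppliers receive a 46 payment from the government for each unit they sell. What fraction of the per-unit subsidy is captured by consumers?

Pre-subsidy: 399.5 - 3.5P = -831 + 8P gives P* = 107, x* = 25.
With the subsidy, sellers receive Ps = Pb + 46 for each unit, where Pb is the price buyers pay.
Supply in terms of Pb becomes xs = -831 + 8(Pb + 46) = -463 + 8Pb. Setting this equal to demand: 399.5 - 3.5Pb = -463 + 8Pb, so Pb = 75.
Sellers receive Ps = 75 + 46 = 121; x' = 399.5 − 3.5·75 = 137.
Buyers' price falls by P* − Pb = 107 − 75 = 32; sellers' price rises by Ps − P* = 121 − 107 = 14.
So consumers capture 32/46 = 16/23 of each unit of subsidy.

Consumer share = 16/23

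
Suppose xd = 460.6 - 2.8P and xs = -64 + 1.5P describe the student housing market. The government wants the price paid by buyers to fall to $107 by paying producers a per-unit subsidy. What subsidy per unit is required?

Required subsidy s = $43 per unit

At a buyer price of 107, quantity demanded is 460.6 − 2.8·107 = 161.
Sellers supply 161 only when they receive Ps with -64 + 1.5·Ps = 161, i.e. Ps = 150.
s = Ps − Pb = 150 − 107 = 43.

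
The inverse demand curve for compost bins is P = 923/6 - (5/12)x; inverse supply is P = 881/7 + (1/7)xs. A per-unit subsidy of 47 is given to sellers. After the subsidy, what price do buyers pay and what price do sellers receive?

Pre-subsidy: 923/6 - (5/12)x = 881/7 + (1/7)x gives x* = 50 and P* = 133.
With the subsidy, sellers receive Ps = Pb + 47 for each unit, where Pb is the price buyers pay.
On the curves, Pb = 923/6 - (5/12)x and Ps = 881/7 + (1/7)x; the wedge Ps − Pb = 47 gives 881/7 + (1/7)x − (923/6 - (5/12)x) = 47, so x' = 134.
Then Pb = 923/6 − (5/12)·134 = 98 and Ps = 881/7 + (1/7)·134 = 145.

Buyers pay 98; sellers receive 145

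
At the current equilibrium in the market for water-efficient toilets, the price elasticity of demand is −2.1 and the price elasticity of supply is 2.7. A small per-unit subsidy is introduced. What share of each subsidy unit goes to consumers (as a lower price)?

For a small subsidy around the equilibrium, the benefit split depends on the relative slopes, which at a point are proportional to the elasticities.
Buyer share = εs/(εs + |εd|) = 2.7/(2.7 + 2.1) = 0.5625; seller share = |εd|/(εs + |εd|) = 0.4375.

Consumer share = 0.5625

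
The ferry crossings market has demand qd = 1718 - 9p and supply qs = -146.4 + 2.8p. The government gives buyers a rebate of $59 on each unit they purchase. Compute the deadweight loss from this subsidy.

Pre-subsidy: 1718 - 9p = -146.4 + 2.8p gives p* = 158, q* = 296.
With the rebate, buyers effectively pay pb = ps − 59, where ps is the price sellers receive.
Demand in terms of ps becomes qd = 1718 − 9(ps − 59) = 2249 - 9ps. Setting this equal to supply: 2249 - 9ps = -146.4 + 2.8ps, so ps = 203.
Buyers pay pb = 203 − 59 = 144; q' = -146.4 + 2.8·203 = 422.
The subsidy expands output by 422 − 296 = 126 past the efficient level; on those units the gap between marginal cost and willingness to pay runs from 0 up to 59.
DWL = ½ × 59 × 126 = 3717.

Deadweight loss = $3717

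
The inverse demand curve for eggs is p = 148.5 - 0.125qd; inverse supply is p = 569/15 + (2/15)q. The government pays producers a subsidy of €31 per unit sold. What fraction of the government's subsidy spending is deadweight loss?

DWL / government spending = 15/137

Pre-subsidy: 148.5 - 0.125q = 569/15 + (2/15)q gives q* = 428 and p* = 95.
With the subsidy, sellers receive ps = pb + 31 for each unit, where pb is the price buyers pay.
On the curves, pb = 148.5 - 0.125q and ps = 569/15 + (2/15)q; the wedge ps − pb = 31 gives 569/15 + (2/15)q − (148.5 - 0.125q) = 31, so q' = 548.
Then pb = 148.5 − 0.125·548 = 80 and ps = 569/15 + (2/15)·548 = 111.
ΔCS = ½(428 + 548)(95 − 80) = 7320; ΔPS = ½(428 + 548)(111 − 95) = 7808.
Government spending = 31 × 548 = 16988.
DWL = ½ × 31 × (548 − 428) = 1860; fraction = 1860 / 16988 = 15/137.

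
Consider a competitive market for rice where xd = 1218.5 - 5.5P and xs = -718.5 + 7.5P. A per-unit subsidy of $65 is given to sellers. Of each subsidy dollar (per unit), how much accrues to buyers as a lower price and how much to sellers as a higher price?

Buyers gain $37.5 per unit; sellers gain $27.5 per unit

Pre-subsidy: 1218.5 - 5.5P = -718.5 + 7.5P gives P* = 149, x* = 399.
With the subsidy, sellers receive Ps = Pb + 65 for each unit, where Pb is the price buyers pay.
Supply in terms of Pb becomes xs = -718.5 + 7.5(Pb + 65) = -231 + 7.5Pb. Setting this equal to demand: 1218.5 - 5.5Pb = -231 + 7.5Pb, so Pb = 111.5.
Sellers receive Ps = 111.5 + 65 = 176.5; x' = 1218.5 − 5.5·111.5 = 605.25.
Buyers' price falls by P* − Pb = 149 − 111.5 = 37.5; sellers' price rises by Ps − P* = 176.5 − 149 = 27.5.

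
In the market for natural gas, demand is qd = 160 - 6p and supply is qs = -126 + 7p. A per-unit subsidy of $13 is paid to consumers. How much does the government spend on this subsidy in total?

Government cost = $910

Pre-subsidy: 160 - 6p = -126 + 7p gives p* = 22, q* = 28.
With the rebate, buyers effectively pay pb = ps − 13, where ps is the price sellers receive.
Demand in terms of ps becomes qd = 160 − 6(ps − 13) = 238 - 6ps. Setting this equal to supply: 238 - 6ps = -126 + 7ps, so ps = 28.
Buyers pay pb = 28 − 13 = 15; q' = -126 + 7·28 = 70.
Government outlay = subsidy × quantity = 13 × 70 = 910.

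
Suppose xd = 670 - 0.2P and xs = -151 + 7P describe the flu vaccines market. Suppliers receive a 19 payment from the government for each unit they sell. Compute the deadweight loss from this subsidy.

Deadweight loss = 2527/72

Pre-subsidy: 670 - 0.2P = -151 + 7P gives P* = 4105/36, x* = 23299/36.
With the subsidy, sellers receive Ps = Pb + 19 for each unit, where Pb is the price buyers pay.
Supply in terms of Pb becomes xs = -151 + 7(Pb + 19) = -18 + 7Pb. Setting this equal to demand: 670 - 0.2Pb = -18 + 7Pb, so Pb = 860/9.
Sellers receive Ps = 860/9 + 19 = 1031/9; x' = 670 − 0.2·(860/9) = 5858/9.
The subsidy expands output by 5858/9 − 23299/36 = 133/36 past the efficient level; on those units the gap between marginal cost and willingness to pay runs from 0 up to 19.
DWL = ½ × 19 × 133/36 = 2527/72.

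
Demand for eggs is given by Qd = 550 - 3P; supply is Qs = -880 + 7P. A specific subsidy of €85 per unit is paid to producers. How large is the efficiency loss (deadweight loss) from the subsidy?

Pre-subsidy: 550 - 3P = -880 + 7P gives P* = 143, Q* = 121.
With the subsidy, sellers receive Ps = Pb + 85 for each unit, where Pb is the price buyers pay.
Supply in terms of Pb becomes Qs = -880 + 7(Pb + 85) = -285 + 7Pb. Setting this equal to demand: 550 - 3Pb = -285 + 7Pb, so Pb = 83.5.
Sellers receive Ps = 83.5 + 85 = 168.5; Q' = 550 − 3·83.5 = 299.5.
The subsidy expands output by 299.5 − 121 = 178.5 past the efficient level; on those units the gap between marginal cost and willingness to pay runs from 0 up to 85.
DWL = ½ × 85 × 178.5 = 7586.25.

Deadweight loss = €7586.25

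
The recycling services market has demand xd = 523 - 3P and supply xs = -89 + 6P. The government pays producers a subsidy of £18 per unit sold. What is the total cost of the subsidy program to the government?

Pre-subsidy: 523 - 3P = -89 + 6P gives P* = 68, x* = 319.
With the subsidy, sellers receive Ps = Pb + 18 for each unit, where Pb is the price buyers pay.
Supply in terms of Pb becomes xs = -89 + 6(Pb + 18) = 19 + 6Pb. Setting this equal to demand: 523 - 3Pb = 19 + 6Pb, so Pb = 56.
Sellers receive Ps = 56 + 18 = 74; x' = 523 − 3·56 = 355.
Government outlay = subsidy × quantity = 18 × 355 = 6390.

Government cost = £6390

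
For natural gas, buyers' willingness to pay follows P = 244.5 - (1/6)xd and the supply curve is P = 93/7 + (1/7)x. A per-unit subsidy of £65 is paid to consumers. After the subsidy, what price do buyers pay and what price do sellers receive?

Buyers pay £85; sellers receive £150

Pre-subsidy: 244.5 - (1/6)x = 93/7 + (1/7)x gives x* = 747 and P* = 120.
With the rebate, buyers effectively pay Pb = Ps − 65, where Ps is the price sellers receive.
On the curves, Pb = 244.5 - (1/6)x and Ps = 93/7 + (1/7)x; the wedge Ps − Pb = 65 gives 93/7 + (1/7)x − (244.5 - (1/6)x) = 65, so x' = 957.
Then Pb = 244.5 − (1/6)·957 = 85 and Ps = 93/7 + (1/7)·957 = 150.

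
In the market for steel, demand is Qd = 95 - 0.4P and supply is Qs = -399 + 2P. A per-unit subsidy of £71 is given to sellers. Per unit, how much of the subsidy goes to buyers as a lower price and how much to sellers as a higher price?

Pre-subsidy: 95 - 0.4P = -399 + 2P gives P* = 1235/6, Q* = 38/3.
With the subsidy, sellers receive Ps = Pb + 71 for each unit, where Pb is the price buyers pay.
Supply in terms of Pb becomes Qs = -399 + 2(Pb + 71) = -257 + 2Pb. Setting this equal to demand: 95 - 0.4Pb = -257 + 2Pb, so Pb = 440/3.
Sellers receive Ps = 440/3 + 71 = 653/3; Q' = 95 − 0.4·(440/3) = 109/3.
Buyers' price falls by P* − Pb = 1235/6 − 440/3 = 355/6; sellers' price rises by Ps − P* = 653/3 − 1235/6 = 71/6.

Buyers gain 355/6 per unit; sellers gain 71/6 per unit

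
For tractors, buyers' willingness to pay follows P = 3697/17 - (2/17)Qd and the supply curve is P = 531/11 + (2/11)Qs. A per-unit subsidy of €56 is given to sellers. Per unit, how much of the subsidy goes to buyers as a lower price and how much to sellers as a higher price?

Buyers gain €22 per unit; sellers gain €34 per unit

Pre-subsidy: 3697/17 - (2/17)Q = 531/11 + (2/11)Q gives Q* = 565 and P* = 151.
With the subsidy, sellers receive Ps = Pb + 56 for each unit, where Pb is the price buyers pay.
On the curves, Pb = 3697/17 - (2/17)Q and Ps = 531/11 + (2/11)Q; the wedge Ps − Pb = 56 gives 531/11 + (2/11)Q − (3697/17 - (2/17)Q) = 56, so Q' = 752.
Then Pb = 3697/17 − (2/17)·752 = 129 and Ps = 531/11 + (2/11)·752 = 185.
Buyers' price falls by P* − Pb = 151 − 129 = 22; sellers' price rises by Ps − P* = 185 − 151 = 34.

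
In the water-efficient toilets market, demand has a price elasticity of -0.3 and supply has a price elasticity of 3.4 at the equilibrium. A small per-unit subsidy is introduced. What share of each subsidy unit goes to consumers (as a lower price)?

For a small subsidy around the equilibrium, the benefit split depends on the relative slopes, which at a point are proportional to the elasticities.
Buyer share = εs/(εs + |εd|) = 3.4/(3.4 + 0.3) = 34/37; seller share = |εd|/(εs + |εd|) = 3/37.

Consumer share = 34/37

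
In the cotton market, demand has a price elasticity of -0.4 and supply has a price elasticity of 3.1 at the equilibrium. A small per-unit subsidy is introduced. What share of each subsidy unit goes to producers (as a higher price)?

Producer share = 4/35

For a small subsidy around the equilibrium, the benefit split depends on the relative slopes, which at a point are proportional to the elasticities.
Buyer share = εs/(εs + |εd|) = 3.1/(3.1 + 0.4) = 31/35; seller share = |εd|/(εs + |εd|) = 4/35.
So producers capture 4/35 of the subsidy.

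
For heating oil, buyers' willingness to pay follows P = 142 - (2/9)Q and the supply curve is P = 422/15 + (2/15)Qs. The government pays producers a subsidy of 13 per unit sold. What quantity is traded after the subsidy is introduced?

Q' = 356.8125

Pre-subsidy: 142 - (2/9)Q = 422/15 + (2/15)Q gives Q* = 320.25 and P* = 425/6.
With the subsidy, sellers receive Ps = Pb + 13 for each unit, where Pb is the price buyers pay.
On the curves, Pb = 142 - (2/9)Q and Ps = 422/15 + (2/15)Q; the wedge Ps − Pb = 13 gives 422/15 + (2/15)Q − (142 - (2/9)Q) = 13, so Q' = 356.8125.
Then Pb = 142 − (2/9)·356.8125 = 1505/24 and Ps = 422/15 + (2/15)·356.8125 = 1817/24.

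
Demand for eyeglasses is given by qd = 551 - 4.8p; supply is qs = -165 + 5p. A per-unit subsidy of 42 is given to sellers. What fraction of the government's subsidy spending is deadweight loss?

Pre-subsidy: 551 - 4.8p = -165 + 5p gives p* = 3580/49, q* = 9815/49.
With the subsidy, sellers receive ps = pb + 42 for each unit, where pb is the price buyers pay.
Supply in terms of pb becomes qs = -165 + 5(pb + 42) = 45 + 5pb. Setting this equal to demand: 551 - 4.8pb = 45 + 5pb, so pb = 2530/49.
Sellers receive ps = 2530/49 + 42 = 4588/49; q' = 551 − 4.8·(2530/49) = 14855/49.
ΔCS = ½(9815/49 + 14855/49)(3580/49 − 2530/49) = 1850250/343; ΔPS = ½(9815/49 + 14855/49)(4588/49 − 3580/49) = 1776240/343.
Government spending = 42 × 14855/49 = 89130/7.
DWL = ½ × 42 × (14855/49 − 9815/49) = 2160; fraction = 2160 / (89130/7) = 504/2971.

DWL / government spending = 504/2971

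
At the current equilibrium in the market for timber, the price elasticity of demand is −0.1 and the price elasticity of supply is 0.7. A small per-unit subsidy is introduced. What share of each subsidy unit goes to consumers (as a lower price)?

For a small subsidy around the equilibrium, the benefit split depends on the relative slopes, which at a point are proportional to the elasticities.
Buyer share = εs/(εs + |εd|) = 0.7/(0.7 + 0.1) = 0.875; seller share = |εd|/(εs + |εd|) = 0.125.

Consumer share = 0.875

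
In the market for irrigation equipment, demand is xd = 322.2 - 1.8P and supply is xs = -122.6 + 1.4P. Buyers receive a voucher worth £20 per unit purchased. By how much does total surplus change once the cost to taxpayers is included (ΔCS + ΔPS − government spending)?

Net change in total surplus = -£157.5

Pre-subsidy: 322.2 - 1.8P = -122.6 + 1.4P gives P* = 139, x* = 72.
With the rebate, buyers effectively pay Pb = Ps − 20, where Ps is the price sellers receive.
Demand in terms of Ps becomes xd = 322.2 − 1.8(Ps − 20) = 358.2 - 1.8Ps. Setting this equal to supply: 358.2 - 1.8Ps = -122.6 + 1.4Ps, so Ps = 150.25.
Buyers pay Pb = 150.25 − 20 = 130.25; x' = -122.6 + 1.4·150.25 = 87.75.
ΔCS = ½(72 + 87.75)(139 − 130.25) = 698.90625; ΔPS = ½(72 + 87.75)(150.25 − 139) = 898.59375.
Government spending = 20 × 87.75 = 1755.
Net change = 698.90625 + 898.59375 − 1755 = -157.5. The loss equals the DWL triangle ½·20·15.75.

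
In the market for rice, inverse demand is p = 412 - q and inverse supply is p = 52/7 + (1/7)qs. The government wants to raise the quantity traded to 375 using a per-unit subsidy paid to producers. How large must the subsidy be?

At q = 375, from the demand curve buyers pay pb = 412 − 1·375 = 37; from the supply curve sellers need ps = 52/7 + (1/7)·375 = 61.
The subsidy must fill the gap: s = ps − pb = 61 − 37 = 24.

Required subsidy s = 24 per unit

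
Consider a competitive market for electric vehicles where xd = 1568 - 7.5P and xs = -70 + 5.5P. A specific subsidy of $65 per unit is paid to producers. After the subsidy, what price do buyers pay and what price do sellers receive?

Pre-subsidy: 1568 - 7.5P = -70 + 5.5P gives P* = 126, x* = 623.
With the subsidy, sellers receive Ps = Pb + 65 for each unit, where Pb is the price buyers pay.
Supply in terms of Pb becomes xs = -70 + 5.5(Pb + 65) = 287.5 + 5.5Pb. Setting this equal to demand: 1568 - 7.5Pb = 287.5 + 5.5Pb, so Pb = 98.5.
Sellers receive Ps = 98.5 + 65 = 163.5; x' = 1568 − 7.5·98.5 = 829.25.

Buyers pay $98.5; sellers receive $163.5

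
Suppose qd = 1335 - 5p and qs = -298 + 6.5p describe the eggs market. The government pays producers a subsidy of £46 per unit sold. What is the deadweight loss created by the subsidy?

Pre-subsidy: 1335 - 5p = -298 + 6.5p gives p* = 142, q* = 625.
With the subsidy, sellers receive ps = pb + 46 for each unit, where pb is the price buyers pay.
Supply in terms of pb becomes qs = -298 + 6.5(pb + 46) = 1 + 6.5pb. Setting this equal to demand: 1335 - 5pb = 1 + 6.5pb, so pb = 116.
Sellers receive ps = 116 + 46 = 162; q' = 1335 − 5·116 = 755.
The subsidy expands output by 755 − 625 = 130 past the efficient level; on those units the gap between marginal cost and willingness to pay runs from 0 up to 46.
DWL = ½ × 46 × 130 = 2990.

Deadweight loss = £2990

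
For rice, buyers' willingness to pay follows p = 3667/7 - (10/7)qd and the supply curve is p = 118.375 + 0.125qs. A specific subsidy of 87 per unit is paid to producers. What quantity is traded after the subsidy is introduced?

Pre-subsidy: 3667/7 - (10/7)q = 118.375 + 0.125q gives q* = 261 and p* = 151.
With the subsidy, sellers receive ps = pb + 87 for each unit, where pb is the price buyers pay.
On the curves, pb = 3667/7 - (10/7)q and ps = 118.375 + 0.125q; the wedge ps − pb = 87 gives 118.375 + 0.125q − (3667/7 - (10/7)q) = 87, so q' = 317.
Then pb = 3667/7 − (10/7)·317 = 71 and ps = 118.375 + 0.125·317 = 158.

q' = 317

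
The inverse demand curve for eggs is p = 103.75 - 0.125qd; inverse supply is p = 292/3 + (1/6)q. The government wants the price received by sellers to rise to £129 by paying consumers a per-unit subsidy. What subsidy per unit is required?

Required subsidy s = £49 per unit

At a seller price of 129, quantity supplied is -584 + 6·129 = 190.
Buyers absorb 190 only when they pay pb = 103.75 − 0.125·190 = 80.
s = ps − pb = 129 − 80 = 49.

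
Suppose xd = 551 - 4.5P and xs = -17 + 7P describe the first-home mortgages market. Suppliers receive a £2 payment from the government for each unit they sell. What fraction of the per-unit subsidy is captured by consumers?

Pre-subsidy: 551 - 4.5P = -17 + 7P gives P* = 1136/23, x* = 7561/23.
With the subsidy, sellers receive Ps = Pb + 2 for each unit, where Pb is the price buyers pay.
Supply in terms of Pb becomes xs = -17 + 7(Pb + 2) = -3 + 7Pb. Setting this equal to demand: 551 - 4.5Pb = -3 + 7Pb, so Pb = 1108/23.
Sellers receive Ps = 1108/23 + 2 = 1154/23; x' = 551 − 4.5·(1108/23) = 7687/23.
Buyers' price falls by P* − Pb = 1136/23 − 1108/23 = 28/23; sellers' price rises by Ps − P* = 1154/23 − 1136/23 = 18/23.
So consumers capture (28/23)/2 = 14/23 of each unit of subsidy.

Consumer share = 14/23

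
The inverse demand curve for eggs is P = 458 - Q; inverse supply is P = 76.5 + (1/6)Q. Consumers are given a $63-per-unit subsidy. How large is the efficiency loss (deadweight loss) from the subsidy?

Pre-subsidy: 458 - Q = 76.5 + (1/6)Q gives Q* = 327 and P* = 131.
With the rebate, buyers effectively pay Pb = Ps − 63, where Ps is the price sellers receive.
On the curves, Pb = 458 - Q and Ps = 76.5 + (1/6)Q; the wedge Ps − Pb = 63 gives 76.5 + (1/6)Q − (458 - Q) = 63, so Q' = 381.
Then Pb = 458 − 1·381 = 77 and Ps = 76.5 + (1/6)·381 = 140.
The subsidy expands output by 381 − 327 = 54 past the efficient level; on those units the gap between marginal cost and willingness to pay runs from 0 up to 63.
DWL = ½ × 63 × 54 = 1701.

Deadweight loss = $1701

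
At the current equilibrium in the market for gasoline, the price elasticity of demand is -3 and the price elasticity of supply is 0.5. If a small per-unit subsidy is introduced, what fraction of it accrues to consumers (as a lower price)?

Consumer share = 1/7

For a small subsidy around the equilibrium, the benefit split depends on the relative slopes, which at a point are proportional to the elasticities.
Buyer share = εs/(εs + |εd|) = 0.5/(0.5 + 3) = 1/7; seller share = |εd|/(εs + |εd|) = 6/7.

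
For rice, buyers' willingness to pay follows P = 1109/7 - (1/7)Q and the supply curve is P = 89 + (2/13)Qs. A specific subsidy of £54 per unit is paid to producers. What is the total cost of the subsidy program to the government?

Government cost = £22464

Pre-subsidy: 1109/7 - (1/7)Q = 89 + (2/13)Q gives Q* = 234 and P* = 125.
With the subsidy, sellers receive Ps = Pb + 54 for each unit, where Pb is the price buyers pay.
On the curves, Pb = 1109/7 - (1/7)Q and Ps = 89 + (2/13)Q; the wedge Ps − Pb = 54 gives 89 + (2/13)Q − (1109/7 - (1/7)Q) = 54, so Q' = 416.
Then Pb = 1109/7 − (1/7)·416 = 99 and Ps = 89 + (2/13)·416 = 153.
Government outlay = subsidy × quantity = 54 × 416 = 22464.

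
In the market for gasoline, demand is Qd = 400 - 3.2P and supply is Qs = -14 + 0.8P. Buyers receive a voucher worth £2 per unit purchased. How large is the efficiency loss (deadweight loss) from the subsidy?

Deadweight loss = £1.28

Pre-subsidy: 400 - 3.2P = -14 + 0.8P gives P* = 103.5, Q* = 68.8.
With the rebate, buyers effectively pay Pb = Ps − 2, where Ps is the price sellers receive.
Demand in terms of Ps becomes Qd = 400 − 3.2(Ps − 2) = 406.4 - 3.2Ps. Setting this equal to supply: 406.4 - 3.2Ps = -14 + 0.8Ps, so Ps = 105.1.
Buyers pay Pb = 105.1 − 2 = 103.1; Q' = -14 + 0.8·105.1 = 70.08.
The subsidy expands output by 70.08 − 68.8 = 1.28 past the efficient level; on those units the gap between marginal cost and willingness to pay runs from 0 up to 2.
DWL = ½ × 2 × 1.28 = 1.28.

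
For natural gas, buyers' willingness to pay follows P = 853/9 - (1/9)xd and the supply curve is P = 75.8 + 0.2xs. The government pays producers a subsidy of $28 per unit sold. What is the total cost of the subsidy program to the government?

Pre-subsidy: 853/9 - (1/9)x = 75.8 + 0.2x gives x* = 61 and P* = 88.
With the subsidy, sellers receive Ps = Pb + 28 for each unit, where Pb is the price buyers pay.
On the curves, Pb = 853/9 - (1/9)x and Ps = 75.8 + 0.2x; the wedge Ps − Pb = 28 gives 75.8 + 0.2x − (853/9 - (1/9)x) = 28, so x' = 151.
Then Pb = 853/9 − (1/9)·151 = 78 and Ps = 75.8 + 0.2·151 = 106.
Government outlay = subsidy × quantity = 28 × 151 = 4228.

Government cost = $4228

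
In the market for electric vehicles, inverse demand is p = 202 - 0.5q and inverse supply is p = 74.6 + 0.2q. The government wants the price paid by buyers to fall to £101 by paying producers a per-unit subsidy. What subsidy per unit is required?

Required subsidy s = £14 per unit

At a buyer price of 101, quantity demanded is 404 − 2·101 = 202.
Sellers supply 202 only when they receive ps = 74.6 + 0.2·202 = 115.
s = ps − pb = 115 − 101 = 14.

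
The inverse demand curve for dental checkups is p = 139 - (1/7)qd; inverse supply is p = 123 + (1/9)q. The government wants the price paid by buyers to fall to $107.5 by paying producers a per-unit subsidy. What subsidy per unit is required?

At a buyer price of 107.5, quantity demanded is 973 − 7·107.5 = 220.5.
Sellers supply 220.5 only when they receive ps = 123 + (1/9)·220.5 = 147.5.
s = ps − pb = 147.5 − 107.5 = 40.

Required subsidy s = $40 per unit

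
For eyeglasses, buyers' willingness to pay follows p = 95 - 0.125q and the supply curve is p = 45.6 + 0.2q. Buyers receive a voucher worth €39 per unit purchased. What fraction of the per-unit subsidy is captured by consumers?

Pre-subsidy: 95 - 0.125q = 45.6 + 0.2q gives q* = 152 and p* = 76.
With the rebate, buyers effectively pay pb = ps − 39, where ps is the price sellers receive.
On the curves, pb = 95 - 0.125q and ps = 45.6 + 0.2q; the wedge ps − pb = 39 gives 45.6 + 0.2q − (95 - 0.125q) = 39, so q' = 272.
Then pb = 95 − 0.125·272 = 61 and ps = 45.6 + 0.2·272 = 100.
Buyers' price falls by p* − pb = 76 − 61 = 15; sellers' price rises by ps − p* = 100 − 76 = 24.
So consumers capture 15/39 = 5/13 of each unit of subsidy.

Consumer share = 5/13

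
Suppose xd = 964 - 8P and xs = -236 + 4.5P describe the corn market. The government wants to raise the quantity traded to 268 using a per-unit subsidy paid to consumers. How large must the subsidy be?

At x = 268, invert demand for the buyer price: Pb = (964 − 268)/8 = 87; invert supply for the seller price: Ps = (268 − (-236))/4.5 = 112.
The subsidy must fill the gap: s = Ps − Pb = 112 − 87 = 25.

Required subsidy s = 25 per unit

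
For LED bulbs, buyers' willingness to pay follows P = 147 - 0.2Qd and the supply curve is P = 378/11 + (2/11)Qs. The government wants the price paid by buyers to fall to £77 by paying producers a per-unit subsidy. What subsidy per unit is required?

Required subsidy s = £21 per unit

At a buyer price of 77, quantity demanded is 735 − 5·77 = 350.
Sellers supply 350 only when they receive Ps = 378/11 + (2/11)·350 = 98.
s = Ps − Pb = 98 − 77 = 21.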